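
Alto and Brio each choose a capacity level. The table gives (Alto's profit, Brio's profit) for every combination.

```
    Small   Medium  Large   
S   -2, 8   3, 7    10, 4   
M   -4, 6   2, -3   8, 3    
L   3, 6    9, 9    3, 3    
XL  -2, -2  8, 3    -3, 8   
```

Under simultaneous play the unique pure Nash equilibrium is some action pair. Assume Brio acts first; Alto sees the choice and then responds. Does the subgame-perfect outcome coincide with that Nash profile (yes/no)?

Backward induction with Brio moving first.
- Small: Alto compares -2, -4, 3, -2 and picks L; Brio would get 6.
- Medium: Alto compares 3, 2, 9, 8 and picks L; Brio would get 9.
- Large: Alto compares 10, 8, 3, -3 and picks S; Brio would get 4.
Among 6, 9, 4, the best is 9 at Medium. Subgame-perfect outcome: (L, Medium) with payoffs (9, 9).
Under simultaneous play:
Alto's best replies: Small→L; Medium→L; Large→S.
Brio's best replies: S→Small; M→Small; L→Medium; XL→Large.
The unique mutual best reply is (L, Medium), giving (9, 9).
Sequential outcome (L, Medium) coincides with the Nash profile (L, Medium).

yes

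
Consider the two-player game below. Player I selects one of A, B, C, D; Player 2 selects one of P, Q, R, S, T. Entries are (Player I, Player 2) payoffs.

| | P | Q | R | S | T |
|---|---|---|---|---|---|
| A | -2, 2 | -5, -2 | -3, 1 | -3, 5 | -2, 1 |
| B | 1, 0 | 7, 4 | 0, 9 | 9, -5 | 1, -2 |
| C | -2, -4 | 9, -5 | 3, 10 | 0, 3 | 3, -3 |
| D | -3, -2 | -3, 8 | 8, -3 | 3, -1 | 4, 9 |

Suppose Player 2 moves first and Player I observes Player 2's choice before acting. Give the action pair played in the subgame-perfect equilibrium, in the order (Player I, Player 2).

(D, T)

Work backward from Player I's decision.
- P: BR = B, leader payoff 0.
- Q: BR = C, leader payoff -5.
- R: BR = D, leader payoff -3.
- S: BR = B, leader payoff -5.
- T: BR = D, leader payoff 9.
Player 2's induced payoffs are 0, -5, -3, -5, 9, so Player 2 commits to T. Subgame-perfect outcome: (D, T) with payoffs (4, 9).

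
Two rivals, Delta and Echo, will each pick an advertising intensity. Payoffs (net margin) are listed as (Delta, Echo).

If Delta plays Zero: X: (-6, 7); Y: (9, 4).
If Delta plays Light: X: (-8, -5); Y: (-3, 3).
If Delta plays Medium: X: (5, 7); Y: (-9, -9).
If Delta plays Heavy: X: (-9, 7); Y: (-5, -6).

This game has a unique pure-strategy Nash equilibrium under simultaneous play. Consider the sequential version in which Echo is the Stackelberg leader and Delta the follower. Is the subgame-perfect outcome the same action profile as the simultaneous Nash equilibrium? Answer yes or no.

yes

Delta best-responds to each possible Echo move:
- X: Delta compares -6, -8, 5, -9 and picks Medium; Echo would get 7.
- Y: Delta compares 9, -3, -9, -5 and picks Zero; Echo would get 4.
Maximizing over 7, 4, Echo chooses X. Subgame-perfect outcome: (Medium, X) with payoffs (5, 7).
Now find the simultaneous Nash equilibrium.
Delta's best replies: X→Medium; Y→Zero.
Echo's best replies: Zero→X; Light→Y; Medium→X; Heavy→X.
Only (Medium, X) has each player best-responding; Nash payoffs (5, 7).
Sequential outcome (Medium, X) coincides with the Nash profile (Medium, X).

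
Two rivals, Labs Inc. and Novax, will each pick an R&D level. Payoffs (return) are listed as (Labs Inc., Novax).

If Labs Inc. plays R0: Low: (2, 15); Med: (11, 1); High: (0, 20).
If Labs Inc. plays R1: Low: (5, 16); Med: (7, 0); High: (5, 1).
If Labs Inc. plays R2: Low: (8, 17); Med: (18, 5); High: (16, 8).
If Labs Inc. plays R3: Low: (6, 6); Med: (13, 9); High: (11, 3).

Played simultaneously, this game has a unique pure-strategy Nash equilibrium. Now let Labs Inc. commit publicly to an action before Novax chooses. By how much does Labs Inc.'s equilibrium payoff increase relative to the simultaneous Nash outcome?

5

Backward induction with Labs Inc. moving first.
- R0 → Novax plays High (best of 15, 1, 20); Labs Inc. gets 0.
- R1 → Novax plays Low (best of 16, 0, 1); Labs Inc. gets 5.
- R2 → Novax plays Low (best of 17, 5, 8); Labs Inc. gets 8.
- R3 → Novax plays Med (best of 6, 9, 3); Labs Inc. gets 13.
Maximizing over 0, 5, 8, 13, Labs Inc. chooses R3. Subgame-perfect outcome: (R3, Med) with payoffs (13, 9).
Now find the simultaneous Nash equilibrium.
Labs Inc.'s best replies: Low→R2; Med→R2; High→R2.
Novax's best replies: R0→High; R1→Low; R2→Low; R3→Med.
Only (R2, Low) has each player best-responding; Nash payoffs (8, 17).
Labs Inc.'s commitment gain: 13 − 8 = 5.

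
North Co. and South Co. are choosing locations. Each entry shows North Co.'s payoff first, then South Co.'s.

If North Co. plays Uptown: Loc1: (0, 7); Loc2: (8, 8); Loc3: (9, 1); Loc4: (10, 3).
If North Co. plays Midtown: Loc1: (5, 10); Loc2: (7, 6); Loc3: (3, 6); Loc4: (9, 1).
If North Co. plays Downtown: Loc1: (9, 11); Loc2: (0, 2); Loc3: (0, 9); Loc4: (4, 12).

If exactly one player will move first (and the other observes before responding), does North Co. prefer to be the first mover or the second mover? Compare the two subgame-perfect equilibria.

second

If North Co. leads: South Co.'s best replies are Uptown→Loc2, Midtown→Loc1, Downtown→Loc4; North Co.'s induced payoffs 8, 5, 4; outcome (Uptown, Loc2), payoffs (8, 8).
If South Co. leads: North Co.'s best replies are Loc1→Downtown, Loc2→Uptown, Loc3→Uptown, Loc4→Uptown; South Co.'s induced payoffs 11, 8, 1, 3; outcome (Downtown, Loc1), payoffs (9, 11).
North Co. gets 8 moving first and 9 moving second, so North Co. prefers to move second.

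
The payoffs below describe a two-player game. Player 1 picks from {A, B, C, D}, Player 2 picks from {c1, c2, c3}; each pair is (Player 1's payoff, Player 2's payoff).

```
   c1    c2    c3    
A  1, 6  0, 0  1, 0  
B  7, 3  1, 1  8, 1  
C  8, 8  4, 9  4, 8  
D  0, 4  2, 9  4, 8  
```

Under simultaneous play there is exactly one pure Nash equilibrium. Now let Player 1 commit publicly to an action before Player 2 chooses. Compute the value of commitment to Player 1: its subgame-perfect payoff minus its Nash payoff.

Work backward from Player 2's decision.
- A: Player 2 compares 6, 0, 0 and picks c1; Player 1 would get 1.
- B: Player 2 compares 3, 1, 1 and picks c1; Player 1 would get 7.
- C: Player 2 compares 8, 9, 8 and picks c2; Player 1 would get 4.
- D: Player 2 compares 4, 9, 8 and picks c2; Player 1 would get 2.
Maximizing over 1, 7, 4, 2, Player 1 chooses B. Subgame-perfect outcome: (B, c1) with payoffs (7, 3).
Under simultaneous play:
Player 1's best replies: c1→C; c2→C; c3→B.
Player 2's best replies: A→c1; B→c1; C→c2; D→c2.
Only (C, c2) has each player best-responding; Nash payoffs (4, 9).
Player 1's commitment gain: 7 − 4 = 3.

3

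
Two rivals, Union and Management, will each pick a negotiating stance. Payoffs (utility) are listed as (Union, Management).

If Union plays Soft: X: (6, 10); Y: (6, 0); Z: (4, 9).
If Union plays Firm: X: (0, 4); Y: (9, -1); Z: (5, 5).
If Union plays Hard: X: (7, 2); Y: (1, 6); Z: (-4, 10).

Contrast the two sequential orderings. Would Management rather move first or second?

If Union leads: Management's best replies are Soft→X, Firm→Z, Hard→Z; Union's induced payoffs 6, 5, -4; outcome (Soft, X), payoffs (6, 10).
If Management leads: Union's best replies are X→Hard, Y→Firm, Z→Firm; Management's induced payoffs 2, -1, 5; outcome (Firm, Z), payoffs (5, 5).
Management gets 5 moving first and 10 moving second, so Management prefers to move second.

second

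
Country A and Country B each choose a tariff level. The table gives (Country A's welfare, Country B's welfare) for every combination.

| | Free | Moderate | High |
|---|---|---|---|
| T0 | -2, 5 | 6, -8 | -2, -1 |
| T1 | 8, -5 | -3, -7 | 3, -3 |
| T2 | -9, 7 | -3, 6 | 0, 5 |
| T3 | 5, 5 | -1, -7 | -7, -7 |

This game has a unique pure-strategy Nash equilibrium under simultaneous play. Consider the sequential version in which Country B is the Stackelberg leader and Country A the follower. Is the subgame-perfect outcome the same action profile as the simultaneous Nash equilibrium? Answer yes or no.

yes

Solve by backward induction (Country B leads).
- Free: Country A compares -2, 8, -9, 5 and picks T1; Country B would get -5.
- Moderate: Country A compares 6, -3, -3, -1 and picks T0; Country B would get -8.
- High: Country A compares -2, 3, 0, -7 and picks T1; Country B would get -3.
Country B's induced payoffs are -5, -8, -3, so Country B commits to High. Subgame-perfect outcome: (T1, High) with payoffs (3, -3).
Under simultaneous play:
Country A's best replies: Free→T1; Moderate→T0; High→T1.
Country B's best replies: T0→Free; T1→High; T2→Free; T3→Free.
Only (T1, High) has each player best-responding; Nash payoffs (3, -3).
Sequential outcome (T1, High) coincides with the Nash profile (T1, High).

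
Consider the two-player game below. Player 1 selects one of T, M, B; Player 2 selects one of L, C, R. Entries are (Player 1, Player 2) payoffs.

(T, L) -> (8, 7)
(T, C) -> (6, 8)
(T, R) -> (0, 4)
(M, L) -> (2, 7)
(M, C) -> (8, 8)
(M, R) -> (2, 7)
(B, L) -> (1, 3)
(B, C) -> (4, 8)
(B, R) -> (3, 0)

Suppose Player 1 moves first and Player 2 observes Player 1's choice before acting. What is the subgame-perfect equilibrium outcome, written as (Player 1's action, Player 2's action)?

Player 2 best-responds to each possible Player 1 move:
- T → Player 2 plays C (best of 7, 8, 4); Player 1 gets 6.
- M → Player 2 plays C (best of 7, 8, 7); Player 1 gets 8.
- B → Player 2 plays C (best of 3, 8, 0); Player 1 gets 4.
Player 1's induced payoffs are 6, 8, 4, so Player 1 commits to M. Subgame-perfect outcome: (M, C) with payoffs (8, 8).

(M, C)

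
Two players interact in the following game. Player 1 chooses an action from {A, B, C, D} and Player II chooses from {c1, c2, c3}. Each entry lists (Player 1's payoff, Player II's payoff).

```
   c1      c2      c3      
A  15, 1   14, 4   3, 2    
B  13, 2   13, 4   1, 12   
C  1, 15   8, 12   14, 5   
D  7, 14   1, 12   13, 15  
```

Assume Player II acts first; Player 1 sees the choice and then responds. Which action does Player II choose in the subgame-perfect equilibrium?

Solve by backward induction (Player II leads).
- c1: BR = A, leader payoff 1.
- c2: BR = A, leader payoff 4.
- c3: BR = C, leader payoff 5.
Maximizing over 1, 4, 5, Player II chooses c3. Subgame-perfect outcome: (C, c3) with payoffs (14, 5).

c3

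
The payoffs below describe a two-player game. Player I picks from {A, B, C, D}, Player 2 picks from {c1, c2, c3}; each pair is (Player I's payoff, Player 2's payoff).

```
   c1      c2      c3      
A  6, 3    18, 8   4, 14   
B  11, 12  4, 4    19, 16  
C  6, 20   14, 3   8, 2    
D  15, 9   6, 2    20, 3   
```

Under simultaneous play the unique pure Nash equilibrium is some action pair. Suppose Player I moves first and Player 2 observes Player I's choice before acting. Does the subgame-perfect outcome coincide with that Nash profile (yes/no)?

Work backward from Player 2's decision.
- A: Player 2 compares 3, 8, 14 and picks c3; Player I would get 4.
- B: Player 2 compares 12, 4, 16 and picks c3; Player I would get 19.
- C: Player 2 compares 20, 3, 2 and picks c1; Player I would get 6.
- D: Player 2 compares 9, 2, 3 and picks c1; Player I would get 15.
Player I's induced payoffs are 4, 19, 6, 15, so Player I commits to B. Subgame-perfect outcome: (B, c3) with payoffs (19, 16).
For the simultaneous game, intersect best replies.
Player I's best replies: c1→D; c2→A; c3→D.
Player 2's best replies: A→c3; B→c3; C→c1; D→c1.
Only (D, c1) has each player best-responding; Nash payoffs (15, 9).
Sequential outcome (B, c3) differs from the Nash profile (D, c1).

no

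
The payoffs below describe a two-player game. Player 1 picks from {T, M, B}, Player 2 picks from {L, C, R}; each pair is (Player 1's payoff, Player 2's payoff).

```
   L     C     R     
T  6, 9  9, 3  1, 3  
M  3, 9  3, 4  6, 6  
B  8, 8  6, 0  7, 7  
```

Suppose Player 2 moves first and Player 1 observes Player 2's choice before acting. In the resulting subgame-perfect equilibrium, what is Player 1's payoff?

8

Backward induction with Player 2 moving first.
- L: Player 1 compares 6, 3, 8 and picks B; Player 2 would get 8.
- C: Player 1 compares 9, 3, 6 and picks T; Player 2 would get 3.
- R: Player 1 compares 1, 6, 7 and picks B; Player 2 would get 7.
Maximizing over 8, 3, 7, Player 2 chooses L. Subgame-perfect outcome: (B, L) with payoffs (8, 8).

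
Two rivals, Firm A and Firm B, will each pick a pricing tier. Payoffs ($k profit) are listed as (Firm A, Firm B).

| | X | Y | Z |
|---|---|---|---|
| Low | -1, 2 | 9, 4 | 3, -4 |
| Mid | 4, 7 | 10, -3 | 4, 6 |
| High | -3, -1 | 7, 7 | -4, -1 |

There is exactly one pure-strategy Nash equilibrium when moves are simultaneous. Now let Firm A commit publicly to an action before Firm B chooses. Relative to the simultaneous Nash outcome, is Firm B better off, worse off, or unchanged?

Backward induction with Firm A moving first.
- Low: Firm B compares 2, 4, -4 and picks Y; Firm A would get 9.
- Mid: Firm B compares 7, -3, 6 and picks X; Firm A would get 4.
- High: Firm B compares -1, 7, -1 and picks Y; Firm A would get 7.
Among 9, 4, 7, the best is 9 at Low. Subgame-perfect outcome: (Low, Y) with payoffs (9, 4).
Under simultaneous play:
Firm A's best replies: X→Mid; Y→Mid; Z→Mid.
Firm B's best replies: Low→Y; Mid→X; High→Y.
The unique mutual best reply is (Mid, X), giving (4, 7).
Firm B earns 4 sequentially versus 7 at the Nash outcome: worse off.

worse off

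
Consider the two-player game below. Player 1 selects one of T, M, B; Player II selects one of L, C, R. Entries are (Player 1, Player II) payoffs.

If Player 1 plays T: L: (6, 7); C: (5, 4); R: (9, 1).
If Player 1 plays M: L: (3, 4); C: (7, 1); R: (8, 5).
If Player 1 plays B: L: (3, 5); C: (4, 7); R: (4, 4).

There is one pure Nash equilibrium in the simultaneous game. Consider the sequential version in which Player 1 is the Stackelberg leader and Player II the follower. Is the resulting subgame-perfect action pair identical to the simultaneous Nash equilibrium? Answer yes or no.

no

Solve by backward induction (Player 1 leads).
- T → Player II plays L (best of 7, 4, 1); Player 1 gets 6.
- M → Player II plays R (best of 4, 1, 5); Player 1 gets 8.
- B → Player II plays C (best of 5, 7, 4); Player 1 gets 4.
Player 1's induced payoffs are 6, 8, 4, so Player 1 commits to M. Subgame-perfect outcome: (M, R) with payoffs (8, 5).
Now find the simultaneous Nash equilibrium.
Player 1's best replies: L→T; C→M; R→T.
Player II's best replies: T→L; M→R; B→C.
The unique mutual best reply is (T, L), giving (6, 7).
Sequential outcome (M, R) differs from the Nash profile (T, L).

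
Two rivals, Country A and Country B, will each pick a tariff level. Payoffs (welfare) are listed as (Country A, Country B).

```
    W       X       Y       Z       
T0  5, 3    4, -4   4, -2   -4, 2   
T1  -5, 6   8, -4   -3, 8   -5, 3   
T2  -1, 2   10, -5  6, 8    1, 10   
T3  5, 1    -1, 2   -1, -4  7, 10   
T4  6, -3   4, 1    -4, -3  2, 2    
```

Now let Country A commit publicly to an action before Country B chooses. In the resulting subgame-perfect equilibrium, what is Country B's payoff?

Work backward from Country B's decision.
- T0: Country B compares 3, -4, -2, 2 and picks W; Country A would get 5.
- T1: Country B compares 6, -4, 8, 3 and picks Y; Country A would get -3.
- T2: Country B compares 2, -5, 8, 10 and picks Z; Country A would get 1.
- T3: Country B compares 1, 2, -4, 10 and picks Z; Country A would get 7.
- T4: Country B compares -3, 1, -3, 2 and picks Z; Country A would get 2.
Country A's induced payoffs are 5, -3, 1, 7, 2, so Country A commits to T3. Subgame-perfect outcome: (T3, Z) with payoffs (7, 10).

10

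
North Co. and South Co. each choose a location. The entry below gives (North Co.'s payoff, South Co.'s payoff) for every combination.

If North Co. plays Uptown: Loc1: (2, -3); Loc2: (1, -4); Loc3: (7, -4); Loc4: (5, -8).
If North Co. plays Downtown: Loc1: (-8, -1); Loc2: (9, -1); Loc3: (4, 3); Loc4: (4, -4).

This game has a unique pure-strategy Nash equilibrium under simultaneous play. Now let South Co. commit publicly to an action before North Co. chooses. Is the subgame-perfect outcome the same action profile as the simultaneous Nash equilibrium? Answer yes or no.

no

Solve by backward induction (South Co. leads).
- Loc1: BR = Uptown, leader payoff -3.
- Loc2: BR = Downtown, leader payoff -1.
- Loc3: BR = Uptown, leader payoff -4.
- Loc4: BR = Uptown, leader payoff -8.
Maximizing over -3, -1, -4, -8, South Co. chooses Loc2. Subgame-perfect outcome: (Downtown, Loc2) with payoffs (9, -1).
Now find the simultaneous Nash equilibrium.
North Co.'s best replies: Loc1→Uptown; Loc2→Downtown; Loc3→Uptown; Loc4→Uptown.
South Co.'s best replies: Uptown→Loc1; Downtown→Loc3.
The unique mutual best reply is (Uptown, Loc1), giving (2, -3).
Sequential outcome (Downtown, Loc2) differs from the Nash profile (Uptown, Loc1).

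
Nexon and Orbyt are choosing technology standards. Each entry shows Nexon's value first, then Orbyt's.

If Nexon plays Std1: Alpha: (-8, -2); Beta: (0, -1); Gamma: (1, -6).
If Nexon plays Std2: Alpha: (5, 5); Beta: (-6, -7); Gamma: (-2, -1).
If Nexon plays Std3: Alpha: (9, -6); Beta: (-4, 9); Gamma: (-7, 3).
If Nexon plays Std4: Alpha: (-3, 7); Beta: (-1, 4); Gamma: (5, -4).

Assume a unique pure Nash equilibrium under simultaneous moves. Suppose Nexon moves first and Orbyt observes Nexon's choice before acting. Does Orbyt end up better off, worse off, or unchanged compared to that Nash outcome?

better off

Work backward from Orbyt's decision.
- Std1 → Orbyt plays Beta (best of -2, -1, -6); Nexon gets 0.
- Std2 → Orbyt plays Alpha (best of 5, -7, -1); Nexon gets 5.
- Std3 → Orbyt plays Beta (best of -6, 9, 3); Nexon gets -4.
- Std4 → Orbyt plays Alpha (best of 7, 4, -4); Nexon gets -3.
Nexon's induced payoffs are 0, 5, -4, -3, so Nexon commits to Std2. Subgame-perfect outcome: (Std2, Alpha) with payoffs (5, 5).
Now find the simultaneous Nash equilibrium.
Nexon's best replies: Alpha→Std3; Beta→Std1; Gamma→Std4.
Orbyt's best replies: Std1→Beta; Std2→Alpha; Std3→Beta; Std4→Alpha.
The unique mutual best reply is (Std1, Beta), giving (0, -1).
Orbyt earns 5 sequentially versus -1 at the Nash outcome: better off.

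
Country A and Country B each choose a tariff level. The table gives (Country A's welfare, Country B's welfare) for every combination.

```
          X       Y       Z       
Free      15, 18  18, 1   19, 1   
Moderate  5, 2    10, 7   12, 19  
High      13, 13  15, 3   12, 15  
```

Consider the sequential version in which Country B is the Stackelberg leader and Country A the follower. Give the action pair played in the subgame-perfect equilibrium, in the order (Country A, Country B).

(Free, X)

Backward induction with Country B moving first.
- X → Country A plays Free (best of 15, 5, 13); Country B gets 18.
- Y → Country A plays Free (best of 18, 10, 15); Country B gets 1.
- Z → Country A plays Free (best of 19, 12, 12); Country B gets 1.
Country B's induced payoffs are 18, 1, 1, so Country B commits to X. Subgame-perfect outcome: (Free, X) with payoffs (15, 18).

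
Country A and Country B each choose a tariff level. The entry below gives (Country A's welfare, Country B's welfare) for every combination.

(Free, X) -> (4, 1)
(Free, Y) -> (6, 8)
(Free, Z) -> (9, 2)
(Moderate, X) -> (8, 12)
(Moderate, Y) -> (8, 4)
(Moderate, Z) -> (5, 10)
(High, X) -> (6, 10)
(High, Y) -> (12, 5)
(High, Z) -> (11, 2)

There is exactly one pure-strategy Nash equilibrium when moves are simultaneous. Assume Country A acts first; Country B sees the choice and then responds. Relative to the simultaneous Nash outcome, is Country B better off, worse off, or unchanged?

unchanged

Backward induction with Country A moving first.
- Free → Country B plays Y (best of 1, 8, 2); Country A gets 6.
- Moderate → Country B plays X (best of 12, 4, 10); Country A gets 8.
- High → Country B plays X (best of 10, 5, 2); Country A gets 6.
Maximizing over 6, 8, 6, Country A chooses Moderate. Subgame-perfect outcome: (Moderate, X) with payoffs (8, 12).
Now find the simultaneous Nash equilibrium.
Country A's best replies: X→Moderate; Y→High; Z→High.
Country B's best replies: Free→Y; Moderate→X; High→X.
The unique mutual best reply is (Moderate, X), giving (8, 12).
Country B earns 12 sequentially versus 12 at the Nash outcome: unchanged.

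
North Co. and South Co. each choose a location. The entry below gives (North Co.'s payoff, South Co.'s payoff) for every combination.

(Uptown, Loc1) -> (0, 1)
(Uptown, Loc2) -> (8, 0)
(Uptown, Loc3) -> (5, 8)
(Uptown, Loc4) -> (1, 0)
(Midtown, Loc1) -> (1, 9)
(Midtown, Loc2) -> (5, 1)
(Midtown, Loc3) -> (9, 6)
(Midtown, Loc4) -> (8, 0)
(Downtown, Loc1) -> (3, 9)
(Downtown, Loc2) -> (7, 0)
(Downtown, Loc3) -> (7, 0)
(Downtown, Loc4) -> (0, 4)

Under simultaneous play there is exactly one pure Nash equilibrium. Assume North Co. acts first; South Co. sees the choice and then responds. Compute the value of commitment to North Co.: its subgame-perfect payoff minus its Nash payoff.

Work backward from South Co.'s decision.
- Uptown → South Co. plays Loc3 (best of 1, 0, 8, 0); North Co. gets 5.
- Midtown → South Co. plays Loc1 (best of 9, 1, 6, 0); North Co. gets 1.
- Downtown → South Co. plays Loc1 (best of 9, 0, 0, 4); North Co. gets 3.
North Co.'s induced payoffs are 5, 1, 3, so North Co. commits to Uptown. Subgame-perfect outcome: (Uptown, Loc3) with payoffs (5, 8).
For the simultaneous game, intersect best replies.
North Co.'s best replies: Loc1→Downtown; Loc2→Uptown; Loc3→Midtown; Loc4→Midtown.
South Co.'s best replies: Uptown→Loc3; Midtown→Loc1; Downtown→Loc1.
The unique mutual best reply is (Downtown, Loc1), giving (3, 9).
North Co.'s commitment gain: 5 − 3 = 2.

2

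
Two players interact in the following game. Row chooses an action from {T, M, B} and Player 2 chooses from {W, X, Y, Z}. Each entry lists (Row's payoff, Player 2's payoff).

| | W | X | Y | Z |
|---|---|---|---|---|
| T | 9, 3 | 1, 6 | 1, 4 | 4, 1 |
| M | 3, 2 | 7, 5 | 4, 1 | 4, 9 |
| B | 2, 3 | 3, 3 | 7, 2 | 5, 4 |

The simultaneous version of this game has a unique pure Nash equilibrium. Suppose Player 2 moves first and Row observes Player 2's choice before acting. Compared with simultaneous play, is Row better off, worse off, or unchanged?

Work backward from Row's decision.
- W: BR = T, leader payoff 3.
- X: BR = M, leader payoff 5.
- Y: BR = B, leader payoff 2.
- Z: BR = B, leader payoff 4.
Among 3, 5, 2, 4, the best is 5 at X. Subgame-perfect outcome: (M, X) with payoffs (7, 5).
Now find the simultaneous Nash equilibrium.
Row's best replies: W→T; X→M; Y→B; Z→B.
Player 2's best replies: T→X; M→Z; B→Z.
Only (B, Z) has each player best-responding; Nash payoffs (5, 4).
Row earns 7 sequentially versus 5 at the Nash outcome: better off.

better off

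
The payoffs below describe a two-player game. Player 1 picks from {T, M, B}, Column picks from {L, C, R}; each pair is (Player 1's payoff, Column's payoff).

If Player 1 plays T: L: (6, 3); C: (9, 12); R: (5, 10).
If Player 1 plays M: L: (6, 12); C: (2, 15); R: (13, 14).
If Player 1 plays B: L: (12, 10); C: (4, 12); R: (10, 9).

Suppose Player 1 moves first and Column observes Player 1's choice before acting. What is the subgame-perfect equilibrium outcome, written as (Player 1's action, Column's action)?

(T, C)

Backward induction with Player 1 moving first.
- T → Column plays C (best of 3, 12, 10); Player 1 gets 9.
- M → Column plays C (best of 12, 15, 14); Player 1 gets 2.
- B → Column plays C (best of 10, 12, 9); Player 1 gets 4.
Among 9, 2, 4, the best is 9 at T. Subgame-perfect outcome: (T, C) with payoffs (9, 12).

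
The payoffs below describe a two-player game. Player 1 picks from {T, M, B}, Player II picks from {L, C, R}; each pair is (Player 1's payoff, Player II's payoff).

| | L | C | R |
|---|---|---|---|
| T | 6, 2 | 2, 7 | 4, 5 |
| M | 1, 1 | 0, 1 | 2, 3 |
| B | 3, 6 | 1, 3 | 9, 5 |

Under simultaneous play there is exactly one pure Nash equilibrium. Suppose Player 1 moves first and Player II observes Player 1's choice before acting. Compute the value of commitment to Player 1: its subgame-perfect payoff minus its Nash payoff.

1

Player II best-responds to each possible Player 1 move:
- T → Player II plays C (best of 2, 7, 5); Player 1 gets 2.
- M → Player II plays R (best of 1, 1, 3); Player 1 gets 2.
- B → Player II plays L (best of 6, 3, 5); Player 1 gets 3.
Among 2, 2, 3, the best is 3 at B. Subgame-perfect outcome: (B, L) with payoffs (3, 6).
Under simultaneous play:
Player 1's best replies: L→T; C→T; R→B.
Player II's best replies: T→C; M→R; B→L.
The unique mutual best reply is (T, C), giving (2, 7).
Player 1's commitment gain: 3 − 2 = 1.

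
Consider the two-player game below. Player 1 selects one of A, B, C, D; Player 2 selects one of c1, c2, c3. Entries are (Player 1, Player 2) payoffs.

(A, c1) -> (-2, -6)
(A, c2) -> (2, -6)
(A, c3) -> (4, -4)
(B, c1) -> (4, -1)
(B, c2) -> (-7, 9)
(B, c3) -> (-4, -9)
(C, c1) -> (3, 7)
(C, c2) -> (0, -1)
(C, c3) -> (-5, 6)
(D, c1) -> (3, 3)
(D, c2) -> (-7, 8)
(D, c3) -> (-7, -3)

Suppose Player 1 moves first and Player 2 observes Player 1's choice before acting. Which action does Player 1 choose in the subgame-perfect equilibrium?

Solve by backward induction (Player 1 leads).
- A: BR = c3, leader payoff 4.
- B: BR = c2, leader payoff -7.
- C: BR = c1, leader payoff 3.
- D: BR = c2, leader payoff -7.
Among 4, -7, 3, -7, the best is 4 at A. Subgame-perfect outcome: (A, c3) with payoffs (4, -4).

A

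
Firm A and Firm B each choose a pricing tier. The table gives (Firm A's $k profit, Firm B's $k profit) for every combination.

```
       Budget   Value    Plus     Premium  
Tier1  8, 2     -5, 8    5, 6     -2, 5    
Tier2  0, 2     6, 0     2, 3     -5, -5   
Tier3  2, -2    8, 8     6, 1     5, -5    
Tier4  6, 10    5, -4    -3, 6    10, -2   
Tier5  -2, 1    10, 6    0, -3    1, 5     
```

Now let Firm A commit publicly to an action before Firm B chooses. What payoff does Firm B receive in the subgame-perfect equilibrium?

Backward induction with Firm A moving first.
- Tier1 → Firm B plays Value (best of 2, 8, 6, 5); Firm A gets -5.
- Tier2 → Firm B plays Plus (best of 2, 0, 3, -5); Firm A gets 2.
- Tier3 → Firm B plays Value (best of -2, 8, 1, -5); Firm A gets 8.
- Tier4 → Firm B plays Budget (best of 10, -4, 6, -2); Firm A gets 6.
- Tier5 → Firm B plays Value (best of 1, 6, -3, 5); Firm A gets 10.
Firm A's induced payoffs are -5, 2, 8, 6, 10, so Firm A commits to Tier5. Subgame-perfect outcome: (Tier5, Value) with payoffs (10, 6).

6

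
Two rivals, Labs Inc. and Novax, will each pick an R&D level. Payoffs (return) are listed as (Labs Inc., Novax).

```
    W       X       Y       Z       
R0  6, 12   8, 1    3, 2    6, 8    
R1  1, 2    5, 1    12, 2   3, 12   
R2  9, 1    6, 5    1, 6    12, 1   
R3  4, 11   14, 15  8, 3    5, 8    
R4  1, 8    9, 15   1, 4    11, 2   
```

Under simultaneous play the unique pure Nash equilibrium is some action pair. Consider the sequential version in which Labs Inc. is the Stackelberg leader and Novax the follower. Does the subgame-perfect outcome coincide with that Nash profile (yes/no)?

Work backward from Novax's decision.
- R0: Novax compares 12, 1, 2, 8 and picks W; Labs Inc. would get 6.
- R1: Novax compares 2, 1, 2, 12 and picks Z; Labs Inc. would get 3.
- R2: Novax compares 1, 5, 6, 1 and picks Y; Labs Inc. would get 1.
- R3: Novax compares 11, 15, 3, 8 and picks X; Labs Inc. would get 14.
- R4: Novax compares 8, 15, 4, 2 and picks X; Labs Inc. would get 9.
Maximizing over 6, 3, 1, 14, 9, Labs Inc. chooses R3. Subgame-perfect outcome: (R3, X) with payoffs (14, 15).
Now find the simultaneous Nash equilibrium.
Labs Inc.'s best replies: W→R2; X→R3; Y→R1; Z→R2.
Novax's best replies: R0→W; R1→Z; R2→Y; R3→X; R4→X.
Only (R3, X) has each player best-responding; Nash payoffs (14, 15).
Sequential outcome (R3, X) coincides with the Nash profile (R3, X).

yes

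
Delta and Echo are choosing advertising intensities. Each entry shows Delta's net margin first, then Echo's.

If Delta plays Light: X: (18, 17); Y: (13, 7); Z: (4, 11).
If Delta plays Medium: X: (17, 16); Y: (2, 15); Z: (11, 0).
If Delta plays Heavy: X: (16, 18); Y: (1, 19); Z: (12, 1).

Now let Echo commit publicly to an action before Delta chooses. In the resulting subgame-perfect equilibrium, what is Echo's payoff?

Backward induction with Echo moving first.
- X: Delta compares 18, 17, 16 and picks Light; Echo would get 17.
- Y: Delta compares 13, 2, 1 and picks Light; Echo would get 7.
- Z: Delta compares 4, 11, 12 and picks Heavy; Echo would get 1.
Maximizing over 17, 7, 1, Echo chooses X. Subgame-perfect outcome: (Light, X) with payoffs (18, 17).

17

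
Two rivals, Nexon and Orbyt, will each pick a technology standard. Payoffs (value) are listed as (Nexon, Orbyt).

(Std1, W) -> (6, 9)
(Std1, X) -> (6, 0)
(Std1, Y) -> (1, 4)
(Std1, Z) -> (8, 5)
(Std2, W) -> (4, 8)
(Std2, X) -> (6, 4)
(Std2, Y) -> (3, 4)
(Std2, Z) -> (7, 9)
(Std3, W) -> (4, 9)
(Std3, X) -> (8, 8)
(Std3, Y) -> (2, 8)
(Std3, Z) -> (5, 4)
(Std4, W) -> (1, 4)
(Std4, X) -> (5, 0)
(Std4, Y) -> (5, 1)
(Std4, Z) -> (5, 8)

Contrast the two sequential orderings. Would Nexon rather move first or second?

first

If Nexon leads: Orbyt's best replies are Std1→W, Std2→Z, Std3→W, Std4→Z; Nexon's induced payoffs 6, 7, 4, 5; outcome (Std2, Z), payoffs (7, 9).
If Orbyt leads: Nexon's best replies are W→Std1, X→Std3, Y→Std4, Z→Std1; Orbyt's induced payoffs 9, 8, 1, 5; outcome (Std1, W), payoffs (6, 9).
Nexon gets 7 moving first and 6 moving second, so Nexon prefers to move first.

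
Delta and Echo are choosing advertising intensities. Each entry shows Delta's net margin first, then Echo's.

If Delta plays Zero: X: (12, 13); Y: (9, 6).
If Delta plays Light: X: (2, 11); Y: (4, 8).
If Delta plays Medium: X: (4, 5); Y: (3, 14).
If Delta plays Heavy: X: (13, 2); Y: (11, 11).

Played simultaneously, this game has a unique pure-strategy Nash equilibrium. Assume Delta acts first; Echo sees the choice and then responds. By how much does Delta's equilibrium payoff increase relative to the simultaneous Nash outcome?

Echo best-responds to each possible Delta move:
- Zero: Echo compares 13, 6 and picks X; Delta would get 12.
- Light: Echo compares 11, 8 and picks X; Delta would get 2.
- Medium: Echo compares 5, 14 and picks Y; Delta would get 3.
- Heavy: Echo compares 2, 11 and picks Y; Delta would get 11.
Maximizing over 12, 2, 3, 11, Delta chooses Zero. Subgame-perfect outcome: (Zero, X) with payoffs (12, 13).
For the simultaneous game, intersect best replies.
Delta's best replies: X→Heavy; Y→Heavy.
Echo's best replies: Zero→X; Light→X; Medium→Y; Heavy→Y.
Only (Heavy, Y) has each player best-responding; Nash payoffs (11, 11).
Delta's commitment gain: 12 − 11 = 1.

1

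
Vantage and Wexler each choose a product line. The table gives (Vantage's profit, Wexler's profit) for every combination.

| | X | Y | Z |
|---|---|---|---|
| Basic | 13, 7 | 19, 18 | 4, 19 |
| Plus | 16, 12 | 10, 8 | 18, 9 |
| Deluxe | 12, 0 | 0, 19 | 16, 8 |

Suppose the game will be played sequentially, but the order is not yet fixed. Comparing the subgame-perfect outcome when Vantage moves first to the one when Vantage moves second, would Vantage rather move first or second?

second

If Vantage leads: Wexler's best replies are Basic→Z, Plus→X, Deluxe→Y; Vantage's induced payoffs 4, 16, 0; outcome (Plus, X), payoffs (16, 12).
If Wexler leads: Vantage's best replies are X→Plus, Y→Basic, Z→Plus; Wexler's induced payoffs 12, 18, 9; outcome (Basic, Y), payoffs (19, 18).
Vantage gets 16 moving first and 19 moving second, so Vantage prefers to move second.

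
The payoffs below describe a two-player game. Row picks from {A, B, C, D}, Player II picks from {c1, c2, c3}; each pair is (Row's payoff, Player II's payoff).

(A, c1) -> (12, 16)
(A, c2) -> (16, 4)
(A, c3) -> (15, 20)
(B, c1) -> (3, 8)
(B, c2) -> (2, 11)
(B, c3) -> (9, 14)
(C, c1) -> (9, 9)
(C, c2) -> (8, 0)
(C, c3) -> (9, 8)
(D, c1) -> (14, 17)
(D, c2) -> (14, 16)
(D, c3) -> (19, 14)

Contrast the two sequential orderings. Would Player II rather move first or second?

second

If Row leads: Player II's best replies are A→c3, B→c3, C→c1, D→c1; Row's induced payoffs 15, 9, 9, 14; outcome (A, c3), payoffs (15, 20).
If Player II leads: Row's best replies are c1→D, c2→A, c3→D; Player II's induced payoffs 17, 4, 14; outcome (D, c1), payoffs (14, 17).
Player II gets 17 moving first and 20 moving second, so Player II prefers to move second.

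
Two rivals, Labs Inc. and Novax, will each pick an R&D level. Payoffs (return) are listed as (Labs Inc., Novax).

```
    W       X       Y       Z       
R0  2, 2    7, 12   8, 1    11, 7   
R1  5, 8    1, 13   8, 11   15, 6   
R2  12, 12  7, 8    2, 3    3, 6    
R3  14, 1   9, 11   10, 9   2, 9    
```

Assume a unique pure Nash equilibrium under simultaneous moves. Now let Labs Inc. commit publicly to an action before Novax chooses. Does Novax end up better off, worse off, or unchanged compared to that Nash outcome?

Work backward from Novax's decision.
- R0: BR = X, leader payoff 7.
- R1: BR = X, leader payoff 1.
- R2: BR = W, leader payoff 12.
- R3: BR = X, leader payoff 9.
Labs Inc.'s induced payoffs are 7, 1, 12, 9, so Labs Inc. commits to R2. Subgame-perfect outcome: (R2, W) with payoffs (12, 12).
For the simultaneous game, intersect best replies.
Labs Inc.'s best replies: W→R3; X→R3; Y→R3; Z→R1.
Novax's best replies: R0→X; R1→X; R2→W; R3→X.
The unique mutual best reply is (R3, X), giving (9, 11).
Novax earns 12 sequentially versus 11 at the Nash outcome: better off.

better off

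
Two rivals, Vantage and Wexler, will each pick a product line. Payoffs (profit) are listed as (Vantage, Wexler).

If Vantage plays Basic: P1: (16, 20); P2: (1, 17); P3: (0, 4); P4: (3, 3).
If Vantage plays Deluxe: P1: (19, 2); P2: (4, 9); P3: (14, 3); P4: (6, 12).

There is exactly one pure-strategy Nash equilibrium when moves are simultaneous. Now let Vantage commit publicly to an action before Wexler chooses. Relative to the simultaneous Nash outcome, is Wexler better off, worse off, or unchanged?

Backward induction with Vantage moving first.
- Basic: BR = P1, leader payoff 16.
- Deluxe: BR = P4, leader payoff 6.
Among 16, 6, the best is 16 at Basic. Subgame-perfect outcome: (Basic, P1) with payoffs (16, 20).
For the simultaneous game, intersect best replies.
Vantage's best replies: P1→Deluxe; P2→Deluxe; P3→Deluxe; P4→Deluxe.
Wexler's best replies: Basic→P1; Deluxe→P4.
The unique mutual best reply is (Deluxe, P4), giving (6, 12).
Wexler earns 20 sequentially versus 12 at the Nash outcome: better off.

better off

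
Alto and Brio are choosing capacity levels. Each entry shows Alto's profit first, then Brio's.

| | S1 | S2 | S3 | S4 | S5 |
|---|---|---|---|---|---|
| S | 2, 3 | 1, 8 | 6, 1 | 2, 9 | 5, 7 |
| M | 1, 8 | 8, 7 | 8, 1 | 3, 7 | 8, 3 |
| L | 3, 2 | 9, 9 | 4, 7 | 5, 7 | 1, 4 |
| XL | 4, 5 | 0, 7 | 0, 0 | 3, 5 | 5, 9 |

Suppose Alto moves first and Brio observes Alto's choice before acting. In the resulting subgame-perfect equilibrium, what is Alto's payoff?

Work backward from Brio's decision.
- S: BR = S4, leader payoff 2.
- M: BR = S1, leader payoff 1.
- L: BR = S2, leader payoff 9.
- XL: BR = S5, leader payoff 5.
Alto's induced payoffs are 2, 1, 9, 5, so Alto commits to L. Subgame-perfect outcome: (L, S2) with payoffs (9, 9).

9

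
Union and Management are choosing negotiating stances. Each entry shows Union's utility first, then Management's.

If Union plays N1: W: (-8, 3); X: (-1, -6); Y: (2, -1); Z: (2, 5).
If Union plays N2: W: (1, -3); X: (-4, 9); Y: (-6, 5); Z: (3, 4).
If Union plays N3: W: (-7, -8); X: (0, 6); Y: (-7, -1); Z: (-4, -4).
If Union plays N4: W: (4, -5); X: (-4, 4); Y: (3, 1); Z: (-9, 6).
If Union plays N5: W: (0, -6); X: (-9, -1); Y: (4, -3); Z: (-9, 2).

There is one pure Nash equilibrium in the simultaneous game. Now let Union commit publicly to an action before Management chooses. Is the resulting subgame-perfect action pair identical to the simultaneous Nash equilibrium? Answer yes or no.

Work backward from Management's decision.
- N1: Management compares 3, -6, -1, 5 and picks Z; Union would get 2.
- N2: Management compares -3, 9, 5, 4 and picks X; Union would get -4.
- N3: Management compares -8, 6, -1, -4 and picks X; Union would get 0.
- N4: Management compares -5, 4, 1, 6 and picks Z; Union would get -9.
- N5: Management compares -6, -1, -3, 2 and picks Z; Union would get -9.
Maximizing over 2, -4, 0, -9, -9, Union chooses N1. Subgame-perfect outcome: (N1, Z) with payoffs (2, 5).
Under simultaneous play:
Union's best replies: W→N4; X→N3; Y→N5; Z→N2.
Management's best replies: N1→Z; N2→X; N3→X; N4→Z; N5→Z.
Only (N3, X) has each player best-responding; Nash payoffs (0, 6).
Sequential outcome (N1, Z) differs from the Nash profile (N3, X).

no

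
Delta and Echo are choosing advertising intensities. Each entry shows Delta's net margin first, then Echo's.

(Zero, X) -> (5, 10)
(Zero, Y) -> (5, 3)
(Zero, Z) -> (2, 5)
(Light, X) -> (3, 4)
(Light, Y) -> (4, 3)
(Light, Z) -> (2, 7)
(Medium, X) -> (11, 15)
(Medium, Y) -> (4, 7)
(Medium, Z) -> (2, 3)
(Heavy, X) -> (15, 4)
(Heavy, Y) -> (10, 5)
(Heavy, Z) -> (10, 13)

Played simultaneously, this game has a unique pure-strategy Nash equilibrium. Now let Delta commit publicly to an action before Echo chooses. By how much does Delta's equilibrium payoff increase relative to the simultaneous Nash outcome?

1

Echo best-responds to each possible Delta move:
- Zero: BR = X, leader payoff 5.
- Light: BR = Z, leader payoff 2.
- Medium: BR = X, leader payoff 11.
- Heavy: BR = Z, leader payoff 10.
Maximizing over 5, 2, 11, 10, Delta chooses Medium. Subgame-perfect outcome: (Medium, X) with payoffs (11, 15).
Now find the simultaneous Nash equilibrium.
Delta's best replies: X→Heavy; Y→Heavy; Z→Heavy.
Echo's best replies: Zero→X; Light→Z; Medium→X; Heavy→Z.
The unique mutual best reply is (Heavy, Z), giving (10, 13).
Delta's commitment gain: 11 − 10 = 1.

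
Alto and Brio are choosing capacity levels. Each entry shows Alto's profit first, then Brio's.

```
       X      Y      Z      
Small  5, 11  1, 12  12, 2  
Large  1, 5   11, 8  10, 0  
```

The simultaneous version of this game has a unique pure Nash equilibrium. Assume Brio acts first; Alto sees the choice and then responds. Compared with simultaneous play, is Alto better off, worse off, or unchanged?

Solve by backward induction (Brio leads).
- X: BR = Small, leader payoff 11.
- Y: BR = Large, leader payoff 8.
- Z: BR = Small, leader payoff 2.
Among 11, 8, 2, the best is 11 at X. Subgame-perfect outcome: (Small, X) with payoffs (5, 11).
For the simultaneous game, intersect best replies.
Alto's best replies: X→Small; Y→Large; Z→Small.
Brio's best replies: Small→Y; Large→Y.
Only (Large, Y) has each player best-responding; Nash payoffs (11, 8).
Alto earns 5 sequentially versus 11 at the Nash outcome: worse off.

worse off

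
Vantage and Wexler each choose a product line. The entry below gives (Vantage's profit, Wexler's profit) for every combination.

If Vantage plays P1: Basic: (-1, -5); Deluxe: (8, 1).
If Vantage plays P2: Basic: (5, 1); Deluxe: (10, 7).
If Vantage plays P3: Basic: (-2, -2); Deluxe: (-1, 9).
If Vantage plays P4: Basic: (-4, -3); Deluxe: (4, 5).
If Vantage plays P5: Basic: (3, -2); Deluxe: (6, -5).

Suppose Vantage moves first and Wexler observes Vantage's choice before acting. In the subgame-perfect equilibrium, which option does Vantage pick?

P2

Solve by backward induction (Vantage leads).
- P1 → Wexler plays Deluxe (best of -5, 1); Vantage gets 8.
- P2 → Wexler plays Deluxe (best of 1, 7); Vantage gets 10.
- P3 → Wexler plays Deluxe (best of -2, 9); Vantage gets -1.
- P4 → Wexler plays Deluxe (best of -3, 5); Vantage gets 4.
- P5 → Wexler plays Basic (best of -2, -5); Vantage gets 3.
Vantage's induced payoffs are 8, 10, -1, 4, 3, so Vantage commits to P2. Subgame-perfect outcome: (P2, Deluxe) with payoffs (10, 7).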